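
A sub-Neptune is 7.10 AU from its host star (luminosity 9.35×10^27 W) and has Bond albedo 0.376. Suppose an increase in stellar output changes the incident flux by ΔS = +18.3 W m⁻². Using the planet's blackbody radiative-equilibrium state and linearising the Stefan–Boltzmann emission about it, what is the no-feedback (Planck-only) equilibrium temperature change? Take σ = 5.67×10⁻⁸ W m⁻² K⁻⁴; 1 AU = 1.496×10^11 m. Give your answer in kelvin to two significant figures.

d = 7.10 × 1.496×10^11 m = 1.062×10^12 m.
S = L/(4πd²) = 659.5 W m⁻².
Unperturbed T_e = [659.5·(1−0.376)/(4σ)]^¼ = 206.4 K.
Only a fraction (1−α) is absorbed and it's spread over 4πR², so ΔF = (1−α)ΔS/4 = 2.855 W m⁻².
Planck response: λ_P = 4σT_e³ = 4·5.67×10⁻⁸·(206.4)³ = 1.994 W m⁻²/K.
Hence the no-feedback warming is ΔF/(4σT_e³) = 1.43 K.

1.4 kelvin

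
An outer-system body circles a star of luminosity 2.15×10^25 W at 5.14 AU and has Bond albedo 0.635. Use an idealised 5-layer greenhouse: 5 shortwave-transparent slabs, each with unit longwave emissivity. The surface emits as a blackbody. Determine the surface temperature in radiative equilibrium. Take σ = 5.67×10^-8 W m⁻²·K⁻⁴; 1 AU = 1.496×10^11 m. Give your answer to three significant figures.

d = 5.14 × 1.496×10^11 m = 7.689×10^11 m.
Flux at the orbit: S = L/(4πd²) = 2.15×10^25/(4π·(7.69×10^11)²) = 2.894 W m⁻².
The effective emission temperature is T_e = [S(1−α)/(4σ)]^¼ = 46.45 K.
With N = 5 opaque layers, T_s = (N+1)^(1/4)·T_e = 6^(1/4)·46.45 = 72.70 K.

72.7 K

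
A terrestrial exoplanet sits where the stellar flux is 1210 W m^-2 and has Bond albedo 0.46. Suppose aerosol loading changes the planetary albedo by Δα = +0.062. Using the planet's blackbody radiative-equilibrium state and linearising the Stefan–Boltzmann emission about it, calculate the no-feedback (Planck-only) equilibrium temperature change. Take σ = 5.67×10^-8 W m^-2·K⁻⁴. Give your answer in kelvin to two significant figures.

-6.7 kelvin

Reference equilibrium: T_e = [S(1−α)/(4σ)]^(1/4) = 231.7 K.
The change in absorbed flux is Δ[S(1−α)/4] = −SΔα/4 = -18.75 W m^-2.
The Planck feedback parameter is 4σT_e³ = 2.820 W m^-2/K.
ΔT₀ = ΔF/λ_P = -18.75/2.820 = -6.65 K.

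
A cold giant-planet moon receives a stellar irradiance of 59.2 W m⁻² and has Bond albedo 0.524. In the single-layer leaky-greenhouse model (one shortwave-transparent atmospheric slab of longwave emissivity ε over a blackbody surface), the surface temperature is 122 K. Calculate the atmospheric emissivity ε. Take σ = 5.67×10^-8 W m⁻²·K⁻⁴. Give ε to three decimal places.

First, T_e = [59.20·(1−0.524)/(4σ)]^(1/4) = 105.6 K.
T_s⁴ = T_e⁴·2/(2−ε) → ε = 2 − 2(T_e/T_s)⁴ = 2 − 2·(105.6/122)⁴ = 0.8783.

0.878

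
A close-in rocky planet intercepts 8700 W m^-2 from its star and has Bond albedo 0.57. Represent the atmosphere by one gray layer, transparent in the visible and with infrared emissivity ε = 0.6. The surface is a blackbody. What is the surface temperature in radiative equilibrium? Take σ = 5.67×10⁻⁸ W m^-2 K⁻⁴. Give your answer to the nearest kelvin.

392 kelvin

The planet radiates to space at T_e = [S(1−α)/(4σ)]^(1/4) = 358.4 K.
The surface balance (absorbed SW + ε·downward IR = σT_s⁴) with T_a⁴ = T_s⁴/2 reduces to T_s = T_e·[2/(2−ε)]^¼ = 391.8 K.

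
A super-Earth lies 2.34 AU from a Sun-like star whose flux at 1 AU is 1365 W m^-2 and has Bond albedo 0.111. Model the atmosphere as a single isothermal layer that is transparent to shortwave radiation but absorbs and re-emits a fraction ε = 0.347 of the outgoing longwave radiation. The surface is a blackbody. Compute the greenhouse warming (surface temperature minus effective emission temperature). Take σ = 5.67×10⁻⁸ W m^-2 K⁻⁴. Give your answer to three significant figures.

Irradiance scales as 1/d², so S = 1365 W m^-2 × (1/2.34)² = 249.3 W m^-2.
At the top of the atmosphere, σT_e⁴ = S(1−α)/4 = 55.40 W m^-2, giving T_e = 176.8 K.
The surface balance (absorbed SW + ε·downward IR = σT_s⁴) with T_a⁴ = T_s⁴/2 reduces to T_s = T_e·[2/(2−ε)]^¼ = 185.4 K.
T_s − T_e = 185.4 − 176.8 = 8.627 K.

8.63 kelvin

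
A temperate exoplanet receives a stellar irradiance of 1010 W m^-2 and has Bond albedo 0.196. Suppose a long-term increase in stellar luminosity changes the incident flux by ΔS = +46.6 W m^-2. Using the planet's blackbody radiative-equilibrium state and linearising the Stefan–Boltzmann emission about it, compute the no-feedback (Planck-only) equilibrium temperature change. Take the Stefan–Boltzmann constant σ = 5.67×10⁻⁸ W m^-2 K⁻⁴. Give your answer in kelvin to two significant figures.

Unperturbed T_e = [1010·(1−0.196)/(4σ)]^¼ = 244.6 K.
TOA radiative forcing: ΔF = (1−α)ΔS/4 = 0.804·(+46.6)/4 = 9.367 W m^-2.
Linearising σT⁴ gives d(σT⁴)/dT = 4σT_e³ = 3.320 W m^-2 per K.
So ΔT₀ = 9.367/3.320 = 2.82 K.

2.8 K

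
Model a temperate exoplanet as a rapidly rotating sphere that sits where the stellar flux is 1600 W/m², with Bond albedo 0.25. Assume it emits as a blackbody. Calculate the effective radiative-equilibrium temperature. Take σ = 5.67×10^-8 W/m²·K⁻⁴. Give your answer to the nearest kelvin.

Absorbed flux (global mean): S(1−α)/4 = 1600·0.75/4 = 300.0 W/m².
Balancing against σT⁴: T = (300.0/5.67×10⁻⁸)^(1/4) = 269.7 K.

270 kelvin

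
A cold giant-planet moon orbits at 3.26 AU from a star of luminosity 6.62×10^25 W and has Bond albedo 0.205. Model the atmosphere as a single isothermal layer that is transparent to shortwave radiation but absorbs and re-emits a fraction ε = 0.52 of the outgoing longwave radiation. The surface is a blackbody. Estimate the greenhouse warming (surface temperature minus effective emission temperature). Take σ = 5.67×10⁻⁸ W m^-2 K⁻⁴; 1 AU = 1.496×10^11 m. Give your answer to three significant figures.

d = 3.26 × 1.496×10^11 m = 4.877×10^11 m.
Flux at the orbit: S = L/(4πd²) = 6.62×10^25/(4π·(4.88×10^11)²) = 22.15 W m^-2.
At the top of the atmosphere, σT_e⁴ = S(1−α)/4 = 4.402 W m^-2, giving T_e = 93.87 K.
The surface balance (absorbed SW + ε·downward IR = σT_s⁴) with T_a⁴ = T_s⁴/2 reduces to T_s = T_e·[2/(2−ε)]^¼ = 101.2 K.
Greenhouse warming: T_s − T_e = 7.339 K.

7.34 kelvin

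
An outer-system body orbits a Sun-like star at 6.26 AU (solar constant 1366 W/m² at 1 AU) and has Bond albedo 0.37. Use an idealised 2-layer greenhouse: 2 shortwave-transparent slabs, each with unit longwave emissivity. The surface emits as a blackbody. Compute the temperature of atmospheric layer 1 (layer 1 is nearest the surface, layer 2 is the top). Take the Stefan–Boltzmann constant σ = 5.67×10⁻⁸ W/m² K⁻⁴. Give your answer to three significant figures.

118 K

Flux at the orbit: S = 1366/(6.26)² = 34.86 W/m².
The effective emission temperature is T_e = [S(1−α)/(4σ)]^¼ = 99.20 K.
The net upward flux σT_e⁴ is constant between every pair of levels, so T_k⁴ = (N+1−k)T_e⁴.
T_1 = (2)^(1/4)·99.20 = 118.0 K.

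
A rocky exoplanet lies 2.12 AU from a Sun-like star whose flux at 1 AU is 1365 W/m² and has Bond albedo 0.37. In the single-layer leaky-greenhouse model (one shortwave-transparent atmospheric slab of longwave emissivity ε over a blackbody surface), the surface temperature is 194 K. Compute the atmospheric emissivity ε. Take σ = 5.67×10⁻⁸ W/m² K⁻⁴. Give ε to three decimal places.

Flux at the orbit: S = 1365/(2.12)² = 303.7 W/m².
Effective temperature: T_e = [S(1−α)/(4σ)]^(1/4) = 170.4 K.
T_s⁴ = T_e⁴·2/(2−ε) → ε = 2 − 2(T_e/T_s)⁴ = 2 − 2·(170.4/194)⁴ = 0.8088.

0.809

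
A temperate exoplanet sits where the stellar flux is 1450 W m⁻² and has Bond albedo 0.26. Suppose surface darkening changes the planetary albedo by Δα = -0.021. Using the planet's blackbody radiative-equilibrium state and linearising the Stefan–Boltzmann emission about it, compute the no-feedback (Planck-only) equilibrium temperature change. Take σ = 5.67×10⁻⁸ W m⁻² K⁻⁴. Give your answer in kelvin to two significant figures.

1.9 K

Unperturbed T_e = [1450·(1−0.26)/(4σ)]^¼ = 262.3 K.
ΔF = −(S/4)Δα = −(1450/4)×(-0.021) = 7.613 W m⁻².
The Planck feedback parameter is 4σT_e³ = 4.091 W m⁻²/K.
Hence the no-feedback warming is ΔF/(4σT_e³) = 1.86 K.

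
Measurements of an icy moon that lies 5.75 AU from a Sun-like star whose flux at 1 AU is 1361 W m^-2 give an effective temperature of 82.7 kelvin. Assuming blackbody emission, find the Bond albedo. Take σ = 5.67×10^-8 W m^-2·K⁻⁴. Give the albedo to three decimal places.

Irradiance scales as 1/d², so S = 1361 W m^-2 × (1/5.75)² = 41.16 W m^-2.
Energy balance: S(1−α)/4 = σT⁴, so 1−α = 4σT⁴/S.
4σT⁴ = 4·5.67×10⁻⁸·(82.7)⁴ = 10.61 W m^-2.
Hence α = 1 − 10.61/41.16 = 0.7423.

0.742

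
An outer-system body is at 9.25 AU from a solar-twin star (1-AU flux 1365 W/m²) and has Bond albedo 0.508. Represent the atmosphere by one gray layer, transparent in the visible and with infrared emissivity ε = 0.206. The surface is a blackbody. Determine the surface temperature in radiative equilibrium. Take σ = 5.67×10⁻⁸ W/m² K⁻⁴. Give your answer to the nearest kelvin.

Flux at the orbit: S = 1365/(9.25)² = 15.95 W/m².
The planet radiates to space at T_e = [S(1−α)/(4σ)]^(1/4) = 76.70 K.
Surface balance with a leaky layer gives σT_s⁴ = σT_e⁴·2/(2−ε), so T_s = T_e·[2/(2−0.206)]^(1/4) = 78.81 K.

79 K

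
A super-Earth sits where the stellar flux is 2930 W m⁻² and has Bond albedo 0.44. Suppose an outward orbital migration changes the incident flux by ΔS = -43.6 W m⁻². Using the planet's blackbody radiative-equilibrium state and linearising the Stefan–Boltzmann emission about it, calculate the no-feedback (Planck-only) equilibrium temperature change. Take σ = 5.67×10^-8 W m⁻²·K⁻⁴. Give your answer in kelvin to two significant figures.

-1.1 K

The baseline emission temperature is T_e = 291.6 K.
ΔF = Δ[S(1−α)]/4 = (1−0.44)·-43.6/4 = -6.104 W m⁻².
Linearising σT⁴ gives d(σT⁴)/dT = 4σT_e³ = 5.626 W m⁻² per K.
So ΔT₀ = -6.104/5.626 = -1.08 K.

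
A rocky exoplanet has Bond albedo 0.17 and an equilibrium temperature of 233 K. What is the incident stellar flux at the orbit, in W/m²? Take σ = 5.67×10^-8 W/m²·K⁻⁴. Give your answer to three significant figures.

805 W/m²

Invert the energy balance for S: S = 4σT⁴/(1−α).
The emitted flux is σT⁴ = 167.1 W/m².
S = 4·167.1/0.83 = 805.4 W/m².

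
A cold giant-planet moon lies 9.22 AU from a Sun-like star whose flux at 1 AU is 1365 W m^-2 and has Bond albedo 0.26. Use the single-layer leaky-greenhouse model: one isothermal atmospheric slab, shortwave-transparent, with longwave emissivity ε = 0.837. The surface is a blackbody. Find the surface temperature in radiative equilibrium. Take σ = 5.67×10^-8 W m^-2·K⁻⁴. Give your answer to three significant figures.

By the inverse-square law, S = 1365/9.22² = 16.06 W m^-2.
The planet radiates to space at T_e = [S(1−α)/(4σ)]^(1/4) = 85.08 K.
The surface balance (absorbed SW + ε·downward IR = σT_s⁴) with T_a⁴ = T_s⁴/2 reduces to T_s = T_e·[2/(2−ε)]^¼ = 97.43 K.

97.4 K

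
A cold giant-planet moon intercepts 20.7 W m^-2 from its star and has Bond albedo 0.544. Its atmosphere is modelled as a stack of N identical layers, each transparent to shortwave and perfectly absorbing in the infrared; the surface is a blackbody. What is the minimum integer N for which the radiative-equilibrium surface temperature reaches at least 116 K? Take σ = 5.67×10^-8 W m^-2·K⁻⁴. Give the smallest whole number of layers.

The effective emission temperature is T_e = [S(1−α)/(4σ)]^¼ = 80.32 K.
Since T_s⁴ = (N+1)T_e⁴, we need N ≥ (T_s/T_e)⁴ − 1 = 3.351.
So N ≥ 3.351; the smallest integer is N = 4.

4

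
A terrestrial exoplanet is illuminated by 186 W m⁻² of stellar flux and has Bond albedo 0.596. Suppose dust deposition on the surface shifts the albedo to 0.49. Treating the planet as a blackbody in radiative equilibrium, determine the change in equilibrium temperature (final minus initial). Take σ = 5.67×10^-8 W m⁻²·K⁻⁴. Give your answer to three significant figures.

8.09 kelvin

With α = 0.596, T₁ = 134.9 K.
After:  T₂ = [186.0·0.51/(4σ)]^(1/4) = 143.0 K.
ΔT = T₂ − T₁ = 8.092 K.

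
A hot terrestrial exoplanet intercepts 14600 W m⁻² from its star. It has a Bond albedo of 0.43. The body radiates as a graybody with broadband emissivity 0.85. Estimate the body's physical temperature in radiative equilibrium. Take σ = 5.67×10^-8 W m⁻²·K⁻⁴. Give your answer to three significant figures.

456 kelvin

Absorbed flux (global mean): S(1−α)/4 = 14600·0.57/4 = 2080 W m⁻².
Radiative balance εσT⁴ = 2080 gives T = [2080/(0.85·σ)]^(1/4) = 455.8 K.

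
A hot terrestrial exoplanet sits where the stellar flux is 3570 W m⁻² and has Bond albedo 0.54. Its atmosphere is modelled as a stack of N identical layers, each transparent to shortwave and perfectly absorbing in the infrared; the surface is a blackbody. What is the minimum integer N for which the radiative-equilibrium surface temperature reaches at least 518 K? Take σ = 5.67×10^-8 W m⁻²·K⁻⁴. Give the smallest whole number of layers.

9

The effective emission temperature is T_e = [S(1−α)/(4σ)]^¼ = 291.7 K.
T_s = (N+1)^(1/4)·T_e ≥ 518 K requires N+1 ≥ (T_s/T_e)⁴ = (518/291.7)⁴ = 9.943.
Rounding up, N = 9.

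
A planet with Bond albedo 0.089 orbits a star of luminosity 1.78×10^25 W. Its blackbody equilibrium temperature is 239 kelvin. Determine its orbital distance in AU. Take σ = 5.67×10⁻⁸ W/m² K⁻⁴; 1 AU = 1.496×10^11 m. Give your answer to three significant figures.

The flux needed for this T is 4σT⁴/(1−0.089) = 812.3 W/m².
From L = 4πd²S, d = √(1.78×10^25/(4π·812.3)) = 4.176×10^10 m = 0.2791 AU.

0.279 AU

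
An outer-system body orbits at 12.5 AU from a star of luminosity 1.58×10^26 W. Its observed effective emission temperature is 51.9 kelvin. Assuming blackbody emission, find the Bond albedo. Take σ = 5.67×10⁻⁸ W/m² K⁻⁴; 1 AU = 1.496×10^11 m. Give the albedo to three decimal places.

Orbital distance: d = 12.5 AU = 1.870×10^12 m.
Spreading L over a sphere of radius d: S = 1.58×10^26/(4π·1.87×10^12²) = 3.596 W/m².
From σT⁴ = S(1−α)/4 we invert for α: 1−α = 4σT⁴/S.
σT⁴ = 0.4114 W/m², so 4σT⁴ = 1.646 W/m².
Hence α = 1 − 1.646/3.596 = 0.5423.

0.542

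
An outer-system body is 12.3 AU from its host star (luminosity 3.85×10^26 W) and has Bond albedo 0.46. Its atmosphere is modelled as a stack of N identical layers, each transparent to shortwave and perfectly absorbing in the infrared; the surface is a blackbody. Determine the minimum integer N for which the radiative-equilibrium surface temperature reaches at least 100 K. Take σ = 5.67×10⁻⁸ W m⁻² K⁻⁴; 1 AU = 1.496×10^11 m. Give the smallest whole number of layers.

4

Orbital distance: d = 12.3 AU = 1.840×10^12 m.
Spreading L over a sphere of radius d: S = 3.85×10^26/(4π·1.84×10^12²) = 9.049 W m⁻².
Top-of-atmosphere balance: σT_e⁴ = S(1−α)/4 = 1.222 W m⁻² → T_e = 68.13 K.
Need (N+1)T_e⁴ ≥ T_s⁴, i.e. N+1 ≥ (100/68.13)⁴ = 4.642.
The minimum whole number is N = 4.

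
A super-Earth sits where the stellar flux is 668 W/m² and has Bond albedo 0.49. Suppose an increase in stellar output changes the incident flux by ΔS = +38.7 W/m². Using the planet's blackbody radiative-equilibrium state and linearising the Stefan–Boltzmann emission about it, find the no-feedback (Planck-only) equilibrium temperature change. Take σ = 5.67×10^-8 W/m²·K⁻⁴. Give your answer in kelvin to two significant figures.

2.9 K

Reference equilibrium: T_e = [S(1−α)/(4σ)]^(1/4) = 196.9 K.
Only a fraction (1−α) is absorbed and it's spread over 4πR², so ΔF = (1−α)ΔS/4 = 4.934 W/m².
Linearising σT⁴ gives d(σT⁴)/dT = 4σT_e³ = 1.730 W/m² per K.
ΔT₀ = ΔF/λ_P = 4.934/1.730 = 2.85 K.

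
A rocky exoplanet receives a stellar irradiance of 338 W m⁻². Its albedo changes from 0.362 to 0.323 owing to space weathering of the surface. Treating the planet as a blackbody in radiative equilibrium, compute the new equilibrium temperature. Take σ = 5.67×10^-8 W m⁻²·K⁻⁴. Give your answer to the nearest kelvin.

New equilibrium: T₂ = [(1−0.323)·338.0/(4σ)]^(1/4) = 178.2 K.

178 K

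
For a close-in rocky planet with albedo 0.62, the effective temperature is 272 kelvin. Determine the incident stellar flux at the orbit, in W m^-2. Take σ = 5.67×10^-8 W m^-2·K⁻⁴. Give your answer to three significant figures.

3270 W m^-2

From S(1−α)/4 = σT⁴: S = 4σT⁴/(1−α).
σT⁴ = 5.67×10⁻⁸·(272)⁴ = 310.4 W m^-2.
So S = 4×310.4/(1−0.62) = 3267 W m^-2.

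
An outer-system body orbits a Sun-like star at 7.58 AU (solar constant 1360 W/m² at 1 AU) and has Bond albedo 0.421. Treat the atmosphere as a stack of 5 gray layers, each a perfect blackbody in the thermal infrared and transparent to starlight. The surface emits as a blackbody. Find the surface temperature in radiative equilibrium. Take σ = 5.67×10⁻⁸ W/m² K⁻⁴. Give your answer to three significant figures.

138 K

By the inverse-square law, S = 1360/7.58² = 23.67 W/m².
OLR = S(1−α)/4 = 3.426 W/m²; the top layer radiates at T_e = 88.17 K.
With N = 5 opaque layers, T_s = (N+1)^(1/4)·T_e = 6^(1/4)·88.17 = 138.0 K.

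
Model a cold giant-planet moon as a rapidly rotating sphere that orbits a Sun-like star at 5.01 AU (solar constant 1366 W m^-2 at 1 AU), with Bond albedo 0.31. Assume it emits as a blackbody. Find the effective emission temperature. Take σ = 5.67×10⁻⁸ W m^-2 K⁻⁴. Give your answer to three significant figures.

113 kelvin

By the inverse-square law, S = 1366/5.01² = 54.42 W m^-2.
Averaging over the sphere, the absorbed flux is S(1−α)/4 = 9.388 W m^-2.
In equilibrium σT⁴ equals this, so T = 113.4 K.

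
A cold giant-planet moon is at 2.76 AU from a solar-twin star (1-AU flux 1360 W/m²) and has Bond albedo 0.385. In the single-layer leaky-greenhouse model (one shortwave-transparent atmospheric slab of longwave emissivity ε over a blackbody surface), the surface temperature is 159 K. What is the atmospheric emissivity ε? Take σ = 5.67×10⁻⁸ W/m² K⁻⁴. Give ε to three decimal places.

By the inverse-square law, S = 1360/2.76² = 178.5 W/m².
First, T_e = [178.5·(1−0.385)/(4σ)]^(1/4) = 148.3 K.
T_s⁴ = T_e⁴·2/(2−ε) → ε = 2 − 2(T_e/T_s)⁴ = 2 − 2·(148.3/159)⁴ = 0.4851.

0.485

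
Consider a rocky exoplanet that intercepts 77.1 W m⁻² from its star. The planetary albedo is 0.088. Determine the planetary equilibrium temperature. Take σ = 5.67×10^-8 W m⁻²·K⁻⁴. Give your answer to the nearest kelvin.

133 K

Averaging over the sphere, the absorbed flux is S(1−α)/4 = 17.58 W m⁻².
Balancing against σT⁴: T = (17.58/5.67×10⁻⁸)^(1/4) = 132.7 K.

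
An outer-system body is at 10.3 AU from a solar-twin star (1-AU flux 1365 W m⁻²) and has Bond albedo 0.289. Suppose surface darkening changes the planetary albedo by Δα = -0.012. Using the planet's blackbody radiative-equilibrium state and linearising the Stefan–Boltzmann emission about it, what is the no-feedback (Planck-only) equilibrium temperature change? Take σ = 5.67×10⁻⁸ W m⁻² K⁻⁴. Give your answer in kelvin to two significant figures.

0.34 K

By the inverse-square law, S = 1365/10.3² = 12.87 W m⁻².
Unperturbed T_e = [12.87·(1−0.289)/(4σ)]^¼ = 79.69 K.
ΔF = −(S/4)Δα = −(12.87/4)×(-0.012) = 0.03860 W m⁻².
Planck response: λ_P = 4σT_e³ = 4·5.67×10⁻⁸·(79.69)³ = 0.1148 W m⁻²/K.
So ΔT₀ = 0.03860/0.1148 = 0.336 K.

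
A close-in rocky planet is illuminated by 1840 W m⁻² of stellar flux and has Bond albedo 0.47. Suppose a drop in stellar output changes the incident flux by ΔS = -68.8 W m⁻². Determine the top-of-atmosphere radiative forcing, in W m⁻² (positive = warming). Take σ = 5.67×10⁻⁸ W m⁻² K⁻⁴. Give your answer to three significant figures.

TOA radiative forcing: ΔF = (1−α)ΔS/4 = 0.53·(-68.8)/4 = -9.116 W m⁻².

-9.12 W m⁻²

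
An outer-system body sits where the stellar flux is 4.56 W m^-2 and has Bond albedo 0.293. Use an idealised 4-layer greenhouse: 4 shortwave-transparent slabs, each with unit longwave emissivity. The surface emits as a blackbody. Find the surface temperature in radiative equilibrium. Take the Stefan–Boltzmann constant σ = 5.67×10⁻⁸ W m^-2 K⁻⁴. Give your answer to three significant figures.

91.8 kelvin

The effective emission temperature is T_e = [S(1−α)/(4σ)]^¼ = 61.40 K.
With N = 4 opaque layers, T_s = (N+1)^(1/4)·T_e = 5^(1/4)·61.40 = 91.82 K.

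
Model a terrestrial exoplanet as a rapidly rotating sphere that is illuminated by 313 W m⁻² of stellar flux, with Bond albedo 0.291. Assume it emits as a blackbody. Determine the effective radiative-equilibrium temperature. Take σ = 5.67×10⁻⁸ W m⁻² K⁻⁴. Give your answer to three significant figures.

177 K

Averaging over the sphere, the absorbed flux is S(1−α)/4 = 55.48 W m⁻².
Balancing against σT⁴: T = (55.48/5.67×10⁻⁸)^(1/4) = 176.9 K.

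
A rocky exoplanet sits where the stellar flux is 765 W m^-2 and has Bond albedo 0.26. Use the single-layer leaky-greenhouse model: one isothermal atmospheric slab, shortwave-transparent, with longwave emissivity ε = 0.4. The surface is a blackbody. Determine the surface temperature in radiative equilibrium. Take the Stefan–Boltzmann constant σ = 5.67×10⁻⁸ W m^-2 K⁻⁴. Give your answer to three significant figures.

The planet radiates to space at T_e = [S(1−α)/(4σ)]^(1/4) = 223.5 K.
Surface balance with a leaky layer gives σT_s⁴ = σT_e⁴·2/(2−ε), so T_s = T_e·[2/(2−0.4)]^(1/4) = 236.3 K.

236 K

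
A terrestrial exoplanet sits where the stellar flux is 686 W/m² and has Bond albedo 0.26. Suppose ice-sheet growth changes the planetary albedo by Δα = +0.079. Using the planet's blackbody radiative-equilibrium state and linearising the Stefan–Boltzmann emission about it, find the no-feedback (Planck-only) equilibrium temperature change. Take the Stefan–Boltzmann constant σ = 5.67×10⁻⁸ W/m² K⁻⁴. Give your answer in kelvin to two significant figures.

Reference equilibrium: T_e = [S(1−α)/(4σ)]^(1/4) = 217.5 K.
TOA radiative forcing: ΔF = −S·Δα/4 = −686.0·(+0.079)/4 = -13.55 W/m².
Planck response: λ_P = 4σT_e³ = 4·5.67×10⁻⁸·(217.5)³ = 2.334 W/m²/K.
Hence the no-feedback warming is ΔF/(4σT_e³) = -5.81 K.

-5.8 kelvin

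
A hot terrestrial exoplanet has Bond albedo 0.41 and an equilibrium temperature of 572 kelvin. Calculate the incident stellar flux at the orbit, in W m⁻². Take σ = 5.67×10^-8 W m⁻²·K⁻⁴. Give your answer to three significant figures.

41200 W m⁻²

Invert the energy balance for S: S = 4σT⁴/(1−α).
σT⁴ = 5.67×10⁻⁸·(572)⁴ = 6070 W m⁻².
So S = 4×6070/(1−0.41) = 41150 W m⁻².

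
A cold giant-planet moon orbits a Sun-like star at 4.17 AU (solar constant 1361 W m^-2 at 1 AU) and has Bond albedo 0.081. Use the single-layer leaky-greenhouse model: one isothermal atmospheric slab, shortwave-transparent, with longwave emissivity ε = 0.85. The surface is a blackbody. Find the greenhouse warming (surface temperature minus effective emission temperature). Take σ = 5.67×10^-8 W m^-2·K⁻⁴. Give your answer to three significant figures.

19.8 K

Irradiance scales as 1/d², so S = 1361 W m^-2 × (1/4.17)² = 78.27 W m^-2.
At the top of the atmosphere, σT_e⁴ = S(1−α)/4 = 17.98 W m^-2, giving T_e = 133.4 K.
Surface balance with a leaky layer gives σT_s⁴ = σT_e⁴·2/(2−ε), so T_s = T_e·[2/(2−0.85)]^(1/4) = 153.2 K.
The atmosphere warms the surface by 19.80 K.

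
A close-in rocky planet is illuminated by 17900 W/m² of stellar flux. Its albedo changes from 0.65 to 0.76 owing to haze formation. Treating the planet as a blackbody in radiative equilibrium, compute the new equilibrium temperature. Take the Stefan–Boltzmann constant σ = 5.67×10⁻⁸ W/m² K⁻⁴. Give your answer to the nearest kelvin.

With the new albedo, S(1−α₂)/4 = 1074 W/m², so T₂ = 371.0 K.

371 K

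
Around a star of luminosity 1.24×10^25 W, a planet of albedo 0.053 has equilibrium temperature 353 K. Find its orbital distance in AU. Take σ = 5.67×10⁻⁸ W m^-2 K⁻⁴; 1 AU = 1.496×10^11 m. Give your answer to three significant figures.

0.109 AU

Required flux: S = 4σT⁴/(1−α) = 3719 W m^-2.
Then d = [L/(4πS)]^(1/2) = 1.629×10^10 m, i.e. 0.1089 AU.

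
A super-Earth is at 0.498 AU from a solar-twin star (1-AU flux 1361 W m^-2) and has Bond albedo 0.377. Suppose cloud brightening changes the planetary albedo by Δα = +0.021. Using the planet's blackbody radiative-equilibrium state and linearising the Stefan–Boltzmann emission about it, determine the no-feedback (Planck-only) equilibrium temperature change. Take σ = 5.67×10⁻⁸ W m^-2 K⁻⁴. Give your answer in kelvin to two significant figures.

Irradiance scales as 1/d², so S = 1361 W m^-2 × (1/0.498)² = 5488 W m^-2.
Unperturbed T_e = [5488·(1−0.377)/(4σ)]^¼ = 350.4 K.
ΔF = −(S/4)Δα = −(5488/4)×(+0.021) = -28.81 W m^-2.
The Planck feedback parameter is 4σT_e³ = 9.757 W m^-2/K.
Hence the no-feedback warming is ΔF/(4σT_e³) = -2.95 K.

-3.0 kelvin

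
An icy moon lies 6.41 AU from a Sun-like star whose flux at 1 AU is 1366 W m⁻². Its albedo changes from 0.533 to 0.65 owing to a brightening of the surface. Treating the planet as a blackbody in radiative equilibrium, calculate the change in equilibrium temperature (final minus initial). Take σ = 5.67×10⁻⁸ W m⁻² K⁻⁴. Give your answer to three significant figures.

-6.33 K

Flux at the orbit: S = 1366/(6.41)² = 33.25 W m⁻².
Initial: T₁ = [S(1−0.533)/(4σ)]^(1/4) = 90.96 K.
Final:   T₂ = [S(1−0.65)/(4σ)]^(1/4) = 84.63 K.
ΔT = T₂ − T₁ = -6.327 K.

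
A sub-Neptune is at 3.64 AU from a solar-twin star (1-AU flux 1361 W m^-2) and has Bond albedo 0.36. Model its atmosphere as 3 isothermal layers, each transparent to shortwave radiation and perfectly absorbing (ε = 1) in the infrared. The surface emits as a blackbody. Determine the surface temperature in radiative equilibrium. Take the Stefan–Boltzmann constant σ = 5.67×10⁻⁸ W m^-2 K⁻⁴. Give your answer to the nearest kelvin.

By the inverse-square law, S = 1361/3.64² = 102.7 W m^-2.
OLR = S(1−α)/4 = 16.44 W m^-2; the top layer radiates at T_e = 130.5 K.
Layer-by-layer balance gives σT_s⁴ = (N+1)σT_e⁴, so T_s = 4^¼·130.5 = 184.5 K.

185 kelvin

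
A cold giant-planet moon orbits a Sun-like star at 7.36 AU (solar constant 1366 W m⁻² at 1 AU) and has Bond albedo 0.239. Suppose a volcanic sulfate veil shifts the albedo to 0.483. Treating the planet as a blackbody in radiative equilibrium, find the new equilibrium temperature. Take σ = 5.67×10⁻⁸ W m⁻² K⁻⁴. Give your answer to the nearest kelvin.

Irradiance scales as 1/d², so S = 1366 W m⁻² × (1/7.36)² = 25.22 W m⁻².
With the new albedo, S(1−α₂)/4 = 3.259 W m⁻², so T₂ = 87.07 K.

87 kelvin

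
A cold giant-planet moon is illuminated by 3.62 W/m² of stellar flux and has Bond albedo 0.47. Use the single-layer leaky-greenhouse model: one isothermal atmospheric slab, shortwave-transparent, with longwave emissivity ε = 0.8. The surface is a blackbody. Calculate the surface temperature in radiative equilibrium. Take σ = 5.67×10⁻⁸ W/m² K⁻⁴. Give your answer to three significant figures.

The planet radiates to space at T_e = [S(1−α)/(4σ)]^(1/4) = 53.93 K.
For a single slab of emissivity ε, T_s⁴ = 2T_e⁴/(2−ε); thus T_s = 53.93·(1.667)^(1/4) = 61.28 K.

61.3 K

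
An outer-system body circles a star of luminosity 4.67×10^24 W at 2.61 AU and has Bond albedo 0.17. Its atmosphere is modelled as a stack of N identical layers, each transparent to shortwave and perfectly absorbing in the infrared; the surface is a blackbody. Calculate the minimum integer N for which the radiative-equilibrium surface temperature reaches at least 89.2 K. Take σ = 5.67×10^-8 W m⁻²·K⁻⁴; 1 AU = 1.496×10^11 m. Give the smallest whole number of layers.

7

d = 2.61 × 1.496×10^11 m = 3.905×10^11 m.
Flux at the orbit: S = L/(4πd²) = 4.67×10^24/(4π·(3.90×10^11)²) = 2.438 W m⁻².
The effective emission temperature is T_e = [S(1−α)/(4σ)]^¼ = 54.65 K.
Need (N+1)T_e⁴ ≥ T_s⁴, i.e. N+1 ≥ (89.2/54.65)⁴ = 7.097.
The minimum whole number is N = 7.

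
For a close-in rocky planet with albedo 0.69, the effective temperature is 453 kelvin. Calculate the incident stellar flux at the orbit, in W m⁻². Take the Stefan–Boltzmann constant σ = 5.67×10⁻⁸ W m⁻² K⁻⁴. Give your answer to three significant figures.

30800 W m⁻²

Invert the energy balance for S: S = 4σT⁴/(1−α).
σT⁴ = 5.67×10⁻⁸·(453)⁴ = 2388 W m⁻².
S = 4·2388/0.31 = 30810 W m⁻².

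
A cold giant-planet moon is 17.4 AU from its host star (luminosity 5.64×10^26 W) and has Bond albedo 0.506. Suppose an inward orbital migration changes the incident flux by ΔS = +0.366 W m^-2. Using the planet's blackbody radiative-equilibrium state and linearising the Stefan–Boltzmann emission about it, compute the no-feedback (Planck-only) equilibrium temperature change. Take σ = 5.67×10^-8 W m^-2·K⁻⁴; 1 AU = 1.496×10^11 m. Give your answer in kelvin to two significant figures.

d = 17.4 × 1.496×10^11 m = 2.603×10^12 m.
S = L/(4πd²) = 6.624 W m^-2.
Reference equilibrium: T_e = [S(1−α)/(4σ)]^(1/4) = 61.63 K.
ΔF = Δ[S(1−α)]/4 = (1−0.506)·+0.366/4 = 0.04520 W m^-2.
Linearising σT⁴ gives d(σT⁴)/dT = 4σT_e³ = 0.05309 W m^-2 per K.
So ΔT₀ = 0.04520/0.05309 = 0.851 K.

0.85 K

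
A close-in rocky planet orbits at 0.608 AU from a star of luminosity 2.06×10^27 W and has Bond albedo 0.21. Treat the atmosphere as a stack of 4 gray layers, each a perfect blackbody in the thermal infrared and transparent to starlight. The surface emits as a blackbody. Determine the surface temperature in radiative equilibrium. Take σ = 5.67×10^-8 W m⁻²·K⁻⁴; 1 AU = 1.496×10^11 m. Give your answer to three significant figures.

Orbital distance: d = 0.608 AU = 9.096×10^10 m.
S = L/(4πd²) = 19810 W m⁻².
Top-of-atmosphere balance: σT_e⁴ = S(1−α)/4 = 3913 W m⁻² → T_e = 512.6 K.
For an N-layer opaque stack, T_s⁴ = (N+1)T_e⁴, hence T_s = (5)^(1/4)×512.6 K = 766.5 K.

766 K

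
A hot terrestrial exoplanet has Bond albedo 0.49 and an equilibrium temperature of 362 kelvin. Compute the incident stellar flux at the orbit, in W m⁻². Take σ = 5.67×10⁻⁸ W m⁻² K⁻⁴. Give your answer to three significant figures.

From S(1−α)/4 = σT⁴: S = 4σT⁴/(1−α).
σT⁴ = 5.67×10⁻⁸·(362)⁴ = 973.7 W m⁻².
So S = 4×973.7/(1−0.49) = 7637 W m⁻².

7640 W m⁻²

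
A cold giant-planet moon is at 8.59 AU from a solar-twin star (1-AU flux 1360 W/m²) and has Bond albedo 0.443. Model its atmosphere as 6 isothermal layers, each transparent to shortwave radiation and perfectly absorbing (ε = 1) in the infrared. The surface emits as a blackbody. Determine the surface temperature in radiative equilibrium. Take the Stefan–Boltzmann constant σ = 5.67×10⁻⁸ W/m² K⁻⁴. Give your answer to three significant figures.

Flux at the orbit: S = 1360/(8.59)² = 18.43 W/m².
The effective emission temperature is T_e = [S(1−α)/(4σ)]^¼ = 82.02 K.
With N = 6 opaque layers, T_s = (N+1)^(1/4)·T_e = 7^(1/4)·82.02 = 133.4 K.

133 kelvin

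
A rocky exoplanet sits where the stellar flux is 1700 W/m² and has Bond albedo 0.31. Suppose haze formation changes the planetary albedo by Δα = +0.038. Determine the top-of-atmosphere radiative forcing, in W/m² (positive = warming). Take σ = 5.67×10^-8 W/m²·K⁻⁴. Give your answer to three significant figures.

ΔF = −(S/4)Δα = −(1700/4)×(+0.038) = -16.15 W/m².

-16.1 W/m²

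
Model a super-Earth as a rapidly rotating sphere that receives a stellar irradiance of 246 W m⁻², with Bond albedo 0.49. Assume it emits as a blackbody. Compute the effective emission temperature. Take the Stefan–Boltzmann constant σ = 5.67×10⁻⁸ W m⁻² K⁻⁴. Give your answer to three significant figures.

Averaging over the sphere, the absorbed flux is S(1−α)/4 = 31.37 W m⁻².
Balancing against σT⁴: T = (31.37/5.67×10⁻⁸)^(1/4) = 153.4 K.

153 kelvin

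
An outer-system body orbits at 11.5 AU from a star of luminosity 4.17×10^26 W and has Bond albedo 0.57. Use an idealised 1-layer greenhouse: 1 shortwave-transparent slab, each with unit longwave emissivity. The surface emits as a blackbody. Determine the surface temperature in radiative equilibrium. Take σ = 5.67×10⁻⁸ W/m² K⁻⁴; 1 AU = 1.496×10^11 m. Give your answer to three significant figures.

80.7 K

d = 11.5 × 1.496×10^11 m = 1.720×10^12 m.
Spreading L over a sphere of radius d: S = 4.17×10^26/(4π·1.72×10^12²) = 11.21 W/m².
OLR = S(1−α)/4 = 1.205 W/m²; the top layer radiates at T_e = 67.90 K.
Layer-by-layer balance gives σT_s⁴ = (N+1)σT_e⁴, so T_s = 2^¼·67.90 = 80.75 K.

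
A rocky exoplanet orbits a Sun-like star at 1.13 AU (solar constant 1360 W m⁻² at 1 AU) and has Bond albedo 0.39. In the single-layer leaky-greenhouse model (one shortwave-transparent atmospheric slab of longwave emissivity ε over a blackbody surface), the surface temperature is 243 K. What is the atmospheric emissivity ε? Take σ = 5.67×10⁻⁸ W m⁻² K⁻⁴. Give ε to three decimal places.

Flux at the orbit: S = 1360/(1.13)² = 1065 W m⁻².
First, T_e = [1065·(1−0.39)/(4σ)]^(1/4) = 231.3 K.
Since (2−ε)/2 = (T_e/T_s)⁴ = 0.8216, ε = 0.3569.

0.357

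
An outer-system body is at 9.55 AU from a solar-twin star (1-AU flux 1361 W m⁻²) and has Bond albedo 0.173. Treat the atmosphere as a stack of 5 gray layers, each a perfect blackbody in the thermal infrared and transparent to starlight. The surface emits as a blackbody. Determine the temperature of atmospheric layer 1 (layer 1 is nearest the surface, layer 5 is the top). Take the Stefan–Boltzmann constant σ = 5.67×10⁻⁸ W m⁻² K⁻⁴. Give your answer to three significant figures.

Irradiance scales as 1/d², so S = 1361 W m⁻² × (1/9.55)² = 14.92 W m⁻².
The effective emission temperature is T_e = [S(1−α)/(4σ)]^¼ = 85.89 K.
The net upward flux σT_e⁴ is constant between every pair of levels, so T_k⁴ = (N+1−k)T_e⁴.
T_1 = (5)^(1/4)·85.89 = 128.4 K.

128 kelvin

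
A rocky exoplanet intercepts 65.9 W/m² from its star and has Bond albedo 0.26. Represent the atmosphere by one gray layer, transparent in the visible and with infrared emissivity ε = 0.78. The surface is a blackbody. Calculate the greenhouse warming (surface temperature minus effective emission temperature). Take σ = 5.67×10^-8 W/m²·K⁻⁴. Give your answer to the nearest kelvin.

16 K

Effective emission temperature (TOA balance): σT_e⁴ = S(1−α)/4 = 12.19 W/m² → T_e = 121.1 K.
Surface balance with a leaky layer gives σT_s⁴ = σT_e⁴·2/(2−ε), so T_s = T_e·[2/(2−0.78)]^(1/4) = 137.0 K.
Greenhouse warming: T_s − T_e = 15.93 K.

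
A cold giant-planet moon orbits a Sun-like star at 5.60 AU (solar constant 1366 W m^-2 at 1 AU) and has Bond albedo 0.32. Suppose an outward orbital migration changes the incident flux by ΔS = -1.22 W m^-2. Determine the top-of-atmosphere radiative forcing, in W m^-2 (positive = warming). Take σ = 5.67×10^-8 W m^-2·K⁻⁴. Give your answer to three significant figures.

Flux at the orbit: S = 1366/(5.60)² = 43.56 W m^-2.
Only a fraction (1−α) is absorbed and it's spread over 4πR², so ΔF = (1−α)ΔS/4 = -0.2074 W m^-2.

-0.207 W m^-2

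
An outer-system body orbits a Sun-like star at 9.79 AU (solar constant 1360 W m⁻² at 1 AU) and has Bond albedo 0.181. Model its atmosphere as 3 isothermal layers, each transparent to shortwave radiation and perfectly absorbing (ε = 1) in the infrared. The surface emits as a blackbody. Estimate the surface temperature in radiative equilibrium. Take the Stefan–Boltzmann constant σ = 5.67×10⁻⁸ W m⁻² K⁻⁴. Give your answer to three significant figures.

120 K

Flux at the orbit: S = 1360/(9.79)² = 14.19 W m⁻².
Top-of-atmosphere balance: σT_e⁴ = S(1−α)/4 = 2.905 W m⁻² → T_e = 84.61 K.
For an N-layer opaque stack, T_s⁴ = (N+1)T_e⁴, hence T_s = (4)^(1/4)×84.61 K = 119.7 K.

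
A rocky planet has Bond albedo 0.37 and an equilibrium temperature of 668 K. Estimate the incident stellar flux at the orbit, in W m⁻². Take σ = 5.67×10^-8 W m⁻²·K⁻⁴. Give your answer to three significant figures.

71700 W m⁻²

Invert the energy balance for S: S = 4σT⁴/(1−α).
The emitted flux is σT⁴ = 11290 W m⁻².
So S = 4×11290/(1−0.37) = 71680 W m⁻².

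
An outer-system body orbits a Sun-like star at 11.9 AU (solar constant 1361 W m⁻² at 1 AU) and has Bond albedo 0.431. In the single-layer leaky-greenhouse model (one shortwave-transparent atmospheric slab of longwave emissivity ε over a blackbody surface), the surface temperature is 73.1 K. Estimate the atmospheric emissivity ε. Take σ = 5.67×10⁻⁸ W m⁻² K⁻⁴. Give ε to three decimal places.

Irradiance scales as 1/d², so S = 1361 W m⁻² × (1/11.9)² = 9.611 W m⁻².
Effective temperature: T_e = [S(1−α)/(4σ)]^(1/4) = 70.07 K.
Inverting T_s⁴ = 2T_e⁴/(2−ε): (T_e/T_s)⁴ = 0.8444, so ε = 2(1 − 0.8444) = 0.3111.

0.311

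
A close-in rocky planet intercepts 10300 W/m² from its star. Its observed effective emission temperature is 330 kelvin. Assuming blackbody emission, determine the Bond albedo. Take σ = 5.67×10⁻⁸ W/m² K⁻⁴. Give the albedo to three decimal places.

0.739

Rearranging the radiative balance, α = 1 − 4σT⁴/S.
σT⁴ = 672.4 W/m², so 4σT⁴ = 2690 W/m².
Hence α = 1 − 2690/10300 = 0.7389.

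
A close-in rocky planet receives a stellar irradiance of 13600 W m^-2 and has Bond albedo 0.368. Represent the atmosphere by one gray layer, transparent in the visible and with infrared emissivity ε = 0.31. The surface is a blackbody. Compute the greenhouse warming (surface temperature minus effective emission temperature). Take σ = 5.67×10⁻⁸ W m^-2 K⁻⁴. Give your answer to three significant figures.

19.0 K

The planet radiates to space at T_e = [S(1−α)/(4σ)]^(1/4) = 441.2 K.
The surface balance (absorbed SW + ε·downward IR = σT_s⁴) with T_a⁴ = T_s⁴/2 reduces to T_s = T_e·[2/(2−ε)]^¼ = 460.2 K.
Greenhouse warming: T_s − T_e = 18.97 K.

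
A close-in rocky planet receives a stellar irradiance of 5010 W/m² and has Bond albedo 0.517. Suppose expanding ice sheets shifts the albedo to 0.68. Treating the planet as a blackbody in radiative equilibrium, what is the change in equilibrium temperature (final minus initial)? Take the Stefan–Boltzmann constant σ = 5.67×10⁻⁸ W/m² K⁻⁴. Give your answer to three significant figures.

Before: T₁ = [5010·0.483/(4σ)]^(1/4) = 321.4 K.
Final:   T₂ = [S(1−0.68)/(4σ)]^(1/4) = 290.0 K.
ΔT = T₂ − T₁ = -31.43 K.

-31.4 K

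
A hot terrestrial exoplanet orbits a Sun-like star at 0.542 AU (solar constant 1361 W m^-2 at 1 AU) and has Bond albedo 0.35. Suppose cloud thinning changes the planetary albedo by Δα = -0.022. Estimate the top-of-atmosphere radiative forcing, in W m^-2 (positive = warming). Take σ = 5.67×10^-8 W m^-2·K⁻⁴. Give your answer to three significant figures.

25.5 W m^-2

Flux at the orbit: S = 1361/(0.542)² = 4633 W m^-2.
ΔF = −(S/4)Δα = −(4633/4)×(-0.022) = 25.48 W m^-2.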